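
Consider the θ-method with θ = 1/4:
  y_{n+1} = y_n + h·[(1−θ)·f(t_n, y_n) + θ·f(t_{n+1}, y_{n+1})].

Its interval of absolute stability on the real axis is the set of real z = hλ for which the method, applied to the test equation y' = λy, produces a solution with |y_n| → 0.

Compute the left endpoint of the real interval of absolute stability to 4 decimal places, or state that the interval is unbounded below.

Test eqn y'=λy, z=hλ:
  y_{n+1} = y_n + z·[3/4·y_n + 1/4·y_{n+1}] ⇒ (1 − 1/4z)y_{n+1} = (1 + 3/4z)y_n
  ⇒ R(z) = (1 + 3/4z)/(1 − 1/4z).

Boundary: |R(x)|=1, x<0.
x=-1.44: |R|=0.0588
R=−1: 1+3/4x = −1+1/4x ⇒ -1/2x=2 ⇒ x=2/(-1/2)=-4.0000
Confirm numerically:
  x=-3.274: |R|=0.80038 <1
  x=-3.200: |R|=0.77778 <1
  x=-2.853: |R|=0.66526 <1
  x=-2.845: |R|=0.66253 <1
  x=-4.243: |R|=1.05896 >1
  x=-4.153: |R|=1.03753 >1
Stable set (-4.0000, 0).

z* = -4.0000.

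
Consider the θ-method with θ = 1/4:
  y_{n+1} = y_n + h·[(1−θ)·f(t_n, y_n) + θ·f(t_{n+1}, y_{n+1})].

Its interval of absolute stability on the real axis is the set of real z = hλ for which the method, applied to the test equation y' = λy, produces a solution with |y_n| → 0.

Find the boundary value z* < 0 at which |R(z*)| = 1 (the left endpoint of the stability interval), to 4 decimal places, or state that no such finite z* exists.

left endpoint -4.0000.

With y'=λy (z=hλ):
  y_{n+1} = y_n + z·[3/4·y_n + 1/4·y_{n+1}] ⇒ (1 − 1/4z)y_{n+1} = (1 + 3/4z)y_n
  Hence R(z) = (1 + 3/4z)/(1 − 1/4z).

Need |R(x)|<1, x<0.
x=-0.4: |R|=0.6364
R=−1: 1+3/4x = −1+1/4x ⇒ -1/2x=2 ⇒ x=2/(-1/2)=-4.0000
Confirm numerically:
  x=-2.273: |R|=0.44939 <1
  x=-1.977: |R|=0.32307 <1
  x=-1.814: |R|=0.24802 <1
  x=-4.352: |R|=1.08429 >1
  x=-4.307: |R|=1.07391 >1
  x=-4.250: |R|=1.06061 >1
Stable set (-4.0000, 0).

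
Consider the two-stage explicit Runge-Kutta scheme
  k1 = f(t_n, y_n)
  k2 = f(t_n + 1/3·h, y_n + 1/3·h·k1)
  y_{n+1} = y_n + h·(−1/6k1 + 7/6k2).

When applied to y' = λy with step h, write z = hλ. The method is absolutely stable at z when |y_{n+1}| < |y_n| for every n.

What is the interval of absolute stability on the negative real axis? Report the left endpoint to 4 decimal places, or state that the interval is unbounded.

Test eqn y'=λy, z=hλ:
  k1=λy_n ⇒ h·k1=z·y_n;  k2=λ(1+1/3z)y_n ⇒ h·k2=z(1+1/3z)y_n
  y_{n+1}/y_n = 1 − 1/6z + 7/6z(1+1/3z) = 1 + z + 7/18z²
  ⇒ R(z) = 1 + z + 7/18z².

Boundary: |R(x)|=1, x<0.
x=-1.35: |R|=0.3588
R=1: x+7/18x²=0 ⇒ x=−18/7=-2.5714; min R=1−1/(4·7/18)=0.3571>−1
Confirm numerically:
  x=-1.595: |R|=0.39434 <1
  x=-1.161: |R|=0.36319 <1
  x=-1.090: |R|=0.37204 <1
  x=-2.756: |R|=1.19782 >1
  x=-2.699: |R|=1.13390 >1
  x=-2.657: |R|=1.08842 >1
Stable set (-2.5714, 0).

(-2.5714, 0).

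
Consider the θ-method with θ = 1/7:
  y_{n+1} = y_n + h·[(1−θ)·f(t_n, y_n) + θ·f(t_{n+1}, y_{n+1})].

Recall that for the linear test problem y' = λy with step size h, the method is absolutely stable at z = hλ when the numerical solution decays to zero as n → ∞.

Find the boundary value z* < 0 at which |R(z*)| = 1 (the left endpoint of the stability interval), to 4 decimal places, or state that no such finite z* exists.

left endpoint -2.8000.

With y'=λy (z=hλ):
  y_{n+1} = y_n + z·[6/7·y_n + 1/7·y_{n+1}] ⇒ (1 − 1/7z)y_{n+1} = (1 + 6/7z)y_n
  so R(z) = (1 + 6/7z)/(1 − 1/7z).

Find x<0 with |R(x)|<1.
x=-0.86: |R|=0.2341
R=−1: 1+6/7x = −1+1/7x ⇒ -5/7x=2 ⇒ x=2/(-5/7)=-2.8000
Confirm numerically:
  x=-2.633: |R|=0.91332 <1
  x=-2.321: |R|=0.74305 <1
  x=-1.885: |R|=0.48509 <1
  x=-1.469: |R|=0.21419 <1
  x=-3.053: |R|=1.12583 >1
  x=-3.017: |R|=1.10832 >1
So |R|<1 on (-2.8000, 0).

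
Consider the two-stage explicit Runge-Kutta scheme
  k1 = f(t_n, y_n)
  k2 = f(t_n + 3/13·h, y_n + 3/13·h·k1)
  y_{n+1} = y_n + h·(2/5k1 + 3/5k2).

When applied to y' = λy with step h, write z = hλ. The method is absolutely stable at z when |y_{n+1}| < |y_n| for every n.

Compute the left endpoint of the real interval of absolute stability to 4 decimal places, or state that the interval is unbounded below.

With y'=λy (z=hλ):
  k1=λy_n ⇒ h·k1=z·y_n;  k2=λ(1+3/13z)y_n ⇒ h·k2=z(1+3/13z)y_n
  y_{n+1}/y_n = 1 + 2/5z + 3/5z(1+3/13z) = 1 + z + 9/65z²
  Hence R(z) = 1 + z + 9/65z².

Solve |R(x)|<1 on ℝ⁻.
x=-1.08: |R|=0.0815
R=1: x+9/65x²=0 ⇒ x=−65/9=-7.2222; min R=1−1/(4·9/65)=-0.8056>−1
Confirm numerically:
  x=-7.173: |R|=0.95111 <1
  x=-4.805: |R|=0.60820 <1
  x=-3.381: |R|=0.79822 <1
  x=-7.397: |R|=1.17901 >1
  x=-7.383: |R|=1.16436 >1
  x=-7.281: |R|=1.05926 >1
Stable set (-7.2222, 0).

left endpoint -7.2222.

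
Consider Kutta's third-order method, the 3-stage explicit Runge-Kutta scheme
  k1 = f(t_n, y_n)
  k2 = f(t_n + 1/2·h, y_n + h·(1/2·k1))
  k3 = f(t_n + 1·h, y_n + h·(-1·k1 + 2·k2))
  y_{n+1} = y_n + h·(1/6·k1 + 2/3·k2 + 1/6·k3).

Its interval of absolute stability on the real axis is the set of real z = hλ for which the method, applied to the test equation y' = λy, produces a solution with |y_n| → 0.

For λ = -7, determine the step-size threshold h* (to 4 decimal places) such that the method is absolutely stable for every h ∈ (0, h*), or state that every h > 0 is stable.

(-2.5127,0); λ=-7 ⇒ h* = 0.3590.

With y'=λy (z=hλ):
  order 3, 3-stage ⇒ R(z)=1+z+z^2/2+z^3/6
  (e.g. R(-1.57)=0.01747, |R|=0.01747)

Find x<0 with |R(x)|<1.
x=-1.57: |R|=0.0175
|R(-1.74)|=0.1042 |R(-1.54)|=0.0371 |R(-0.73)|=0.4716
Bisect:
  x_lo=-2.9765 |R|=1.9417  x_hi=-0.2766 |R|=0.7581
  mid=-1.62655 |R|=0.02093 →hi
  mid=-2.30150 |R|=0.68486 →hi
  mid=-2.63898 |R|=1.21995 →lo
  mid=-2.47024 |R|=0.93147 →hi
  mid=-2.55461 |R|=1.07018 →lo
  mid=-2.51243 |R|=0.99948 →hi
  mid=-2.53352 |R|=1.03449 →lo
  mid=-2.52298 |R|=1.01690 →lo
  ...
  [-2.51276,-2.51259] ⇒ x*=-2.5127
So |R|<1 on (-2.5127, 0).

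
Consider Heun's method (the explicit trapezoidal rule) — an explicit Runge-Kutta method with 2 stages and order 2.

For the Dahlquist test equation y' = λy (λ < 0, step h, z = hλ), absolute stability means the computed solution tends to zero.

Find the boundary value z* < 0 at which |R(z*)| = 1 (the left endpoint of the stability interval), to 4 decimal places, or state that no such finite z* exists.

With y'=λy (z=hλ):
  order 2, 2-stage ⇒ R(z)=1+z+z^2/2
  (e.g. R(-1.39)=0.57605, |R|=0.57605)

Solve |R(x)|<1 on ℝ⁻.
x=-1.39: |R|=0.5760
|R(-2.11)|=1.1160 |R(-1.8)|=0.8200 |R(-1.01)|=0.5000
Bisect:
  x_lo=-2.8703 |R|=2.2490  x_hi=-0.3883 |R|=0.6871
  mid=-1.62930 |R|=0.69801 →hi
  mid=-2.24980 |R|=1.28100 →lo
  mid=-1.93955 |R|=0.94137 →hi
  mid=-2.09467 |R|=1.09915 →lo
  mid=-2.01711 |R|=1.01726 →lo
  mid=-1.97833 |R|=0.97856 →hi
  mid=-1.99772 |R|=0.99772 →hi
  mid=-2.00741 |R|=1.00744 →lo
  ...
  [-2.00014,-1.99999] ⇒ x*=-2.0000
Stable set (-2.0000, 0).

z* = -2.0000.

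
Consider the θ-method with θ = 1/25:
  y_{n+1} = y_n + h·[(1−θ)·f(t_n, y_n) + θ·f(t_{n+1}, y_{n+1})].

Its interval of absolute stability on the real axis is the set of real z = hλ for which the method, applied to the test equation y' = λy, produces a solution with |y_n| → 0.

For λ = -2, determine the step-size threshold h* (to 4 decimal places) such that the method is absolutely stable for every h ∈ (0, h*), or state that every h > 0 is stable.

On y'=λy, z=hλ:
  y_{n+1} = y_n + z·[24/25·y_n + 1/25·y_{n+1}] ⇒ (1 − 1/25z)y_{n+1} = (1 + 24/25z)y_n
  Hence R(z) = (1 + 24/25z)/(1 − 1/25z).

Find x<0 with |R(x)|<1.
x=-0.32: |R|=0.6840
R=−1: 1+24/25x = −1+1/25x ⇒ -23/25x=2 ⇒ x=2/(-23/25)=-2.1739
Confirm numerically:
  x=-1.759: |R|=0.64337 <1
  x=-1.462: |R|=0.38123 <1
  x=-1.444: |R|=0.36515 <1
  x=-0.993: |R|=0.04494 <1
  x=-2.455: |R|=1.23548 >1
  x=-2.234: |R|=1.05075 >1
So |R|<1 on (-2.1739, 0).

(-2.1739,0); λ=-2 ⇒ h* = (50/23)/2 = 1.0870.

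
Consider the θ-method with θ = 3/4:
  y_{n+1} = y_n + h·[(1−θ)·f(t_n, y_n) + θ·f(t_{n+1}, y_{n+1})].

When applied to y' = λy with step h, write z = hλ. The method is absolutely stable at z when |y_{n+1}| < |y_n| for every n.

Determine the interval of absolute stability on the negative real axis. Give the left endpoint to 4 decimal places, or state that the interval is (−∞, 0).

unbounded; (−∞, 0).

With y'=λy (z=hλ):
  y_{n+1} = y_n + z·[1/4·y_n + 3/4·y_{n+1}] ⇒ (1 − 3/4z)y_{n+1} = (1 + 1/4z)y_n
  ⇒ R(z) = (1 + 1/4z)/(1 − 3/4z).

Need |R(x)|<1, x<0.
x=-1.7: |R|=0.2527
x=-2: |R|=0.2000
x=-10: |R|=0.1765
x=-100: |R|=0.3158
θ=3/4≥1/2 ⇒ |1+1/4x|<|1−3/4x| ∀x<0 ⇒ unbounded interval.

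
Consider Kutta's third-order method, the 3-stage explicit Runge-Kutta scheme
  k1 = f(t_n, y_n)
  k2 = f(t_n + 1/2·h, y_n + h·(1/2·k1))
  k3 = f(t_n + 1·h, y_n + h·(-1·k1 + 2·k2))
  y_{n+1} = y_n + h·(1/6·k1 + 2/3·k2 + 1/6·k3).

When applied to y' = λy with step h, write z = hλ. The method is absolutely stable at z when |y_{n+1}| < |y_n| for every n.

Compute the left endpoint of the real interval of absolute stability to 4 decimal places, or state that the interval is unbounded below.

left endpoint -2.5127.

Set f=λy, z=hλ:
  order 3, 3-stage ⇒ R(z)=1+z+z^2/2+z^3/6
  (e.g. R(-0.35)=0.70410, |R|=0.70410)

Boundary: |R(x)|=1, x<0.
x=-0.35: |R|=0.7041
|R(-0.96)|=0.3533 |R(-0.76)|=0.4556 |R(-0.67)|=0.5043
Bisect:
  x_lo=-2.9660 |R|=1.9162  x_hi=-0.1077 |R|=0.8979
  mid=-1.53685 |R|=0.03912 →hi
  mid=-2.25143 |R|=0.61902 →hi
  mid=-2.60872 |R|=1.16492 →lo
  mid=-2.43008 |R|=0.86915 →hi
  mid=-2.51940 |R|=1.01097 →lo
  mid=-2.47474 |R|=0.93859 →hi
  mid=-2.49707 |R|=0.97441 →hi
  mid=-2.50823 |R|=0.99260 →hi
  ...
  [-2.51277,-2.51260] ⇒ x*=-2.5127
So |R|<1 on (-2.5127, 0).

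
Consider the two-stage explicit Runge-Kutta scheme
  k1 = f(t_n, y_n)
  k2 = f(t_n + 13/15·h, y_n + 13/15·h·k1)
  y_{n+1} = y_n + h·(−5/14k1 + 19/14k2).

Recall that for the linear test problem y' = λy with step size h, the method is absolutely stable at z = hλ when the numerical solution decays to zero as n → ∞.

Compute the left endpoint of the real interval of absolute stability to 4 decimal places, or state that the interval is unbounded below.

Set f=λy, z=hλ:
  k1=λy_n ⇒ h·k1=z·y_n;  k2=λ(1+13/15z)y_n ⇒ h·k2=z(1+13/15z)y_n
  y_{n+1}/y_n = 1 − 5/14z + 19/14z(1+13/15z) = 1 + z + 247/210z²
  Hence R(z) = 1 + z + 247/210z².

Find x<0 with |R(x)|<1.
x=-1.26: |R|=1.6073
R=1: x+247/210x²=0 ⇒ x=−210/247=-0.8502; min R=1−1/(4·247/210)=0.7874>−1
Confirm numerically:
  x=-0.745: |R|=0.90782 <1
  x=-0.592: |R|=0.82021 <1
  x=-0.422: |R|=0.78746 <1
  x=-1.294: |R|=1.67546 >1
  x=-1.111: |R|=1.34080 >1
  x=-0.965: |R|=1.13030 >1
So |R|<1 on (-0.8502, 0).

left endpoint -0.8502.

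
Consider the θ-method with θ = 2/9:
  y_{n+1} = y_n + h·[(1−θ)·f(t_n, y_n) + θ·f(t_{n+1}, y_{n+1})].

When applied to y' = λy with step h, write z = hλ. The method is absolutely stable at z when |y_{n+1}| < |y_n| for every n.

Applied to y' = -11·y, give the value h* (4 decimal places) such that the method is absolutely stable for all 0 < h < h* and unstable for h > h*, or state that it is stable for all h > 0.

Set f=λy, z=hλ:
  y_{n+1} = y_n + z·[7/9·y_n + 2/9·y_{n+1}] ⇒ (1 − 2/9z)y_{n+1} = (1 + 7/9z)y_n
  Hence R(z) = (1 + 7/9z)/(1 − 2/9z).

Solve |R(x)|<1 on ℝ⁻.
x=-1.15: |R|=0.0841
R=−1: 1+7/9x = −1+2/9x ⇒ -5/9x=2 ⇒ x=2/(-5/9)=-3.6000
Confirm numerically:
  x=-3.181: |R|=0.86362 <1
  x=-3.021: |R|=0.80754 <1
  x=-2.697: |R|=0.68633 <1
  x=-2.138: |R|=0.44938 <1
  x=-4.082: |R|=1.14041 >1
  x=-3.964: |R|=1.10751 >1
Interval (-3.6000, 0).

(-3.6000,0); λ=-11 ⇒ h* = (18/5)/11 = 0.3273.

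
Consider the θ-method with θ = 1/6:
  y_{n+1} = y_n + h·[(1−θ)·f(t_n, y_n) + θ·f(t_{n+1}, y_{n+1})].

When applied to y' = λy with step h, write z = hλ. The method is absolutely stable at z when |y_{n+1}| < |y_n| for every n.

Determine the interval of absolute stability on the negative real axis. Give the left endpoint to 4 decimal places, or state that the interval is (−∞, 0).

(-3.0000, 0).

With y'=λy (z=hλ):
  y_{n+1} = y_n + z·[5/6·y_n + 1/6·y_{n+1}] ⇒ (1 − 1/6z)y_{n+1} = (1 + 5/6z)y_n
  so R(z) = (1 + 5/6z)/(1 − 1/6z).

Boundary: |R(x)|=1, x<0.
x=-1.41: |R|=0.1417
R=−1: 1+5/6x = −1+1/6x ⇒ -2/3x=2 ⇒ x=2/(-2/3)=-3.0000
Confirm numerically:
  x=-2.660: |R|=0.84296 <1
  x=-1.692: |R|=0.31981 <1
  x=-1.437: |R|=0.15934 <1
  x=-3.439: |R|=1.18604 >1
  x=-3.212: |R|=1.09205 >1
  x=-3.075: |R|=1.03306 >1
So |R|<1 on (-3.0000, 0).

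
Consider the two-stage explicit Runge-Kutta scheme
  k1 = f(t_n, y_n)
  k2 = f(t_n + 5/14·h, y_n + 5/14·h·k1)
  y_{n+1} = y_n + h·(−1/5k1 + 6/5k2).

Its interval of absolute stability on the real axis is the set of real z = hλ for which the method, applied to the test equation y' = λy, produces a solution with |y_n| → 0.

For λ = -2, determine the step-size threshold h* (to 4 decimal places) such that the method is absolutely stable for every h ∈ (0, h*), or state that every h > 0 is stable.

(-2.3333,0); λ=-2 ⇒ h* = (7/3)/2 = 1.1667.

Set f=λy, z=hλ:
  k1=λy_n ⇒ h·k1=z·y_n;  k2=λ(1+5/14z)y_n ⇒ h·k2=z(1+5/14z)y_n
  y_{n+1}/y_n = 1 − 1/5z + 6/5z(1+5/14z) = 1 + z + 3/7z²
  Hence R(z) = 1 + z + 3/7z².

Find x<0 with |R(x)|<1.
x=-0.56: |R|=0.5744
R=1: x+3/7x²=0 ⇒ x=−7/3=-2.3333; min R=1−1/(4·3/7)=0.4167>−1
Confirm numerically:
  x=-1.345: |R|=0.43030 <1
  x=-1.333: |R|=0.42852 <1
  x=-1.019: |R|=0.42601 <1
  x=-2.887: |R|=1.68504 >1
  x=-2.769: |R|=1.51701 >1
  x=-2.602: |R|=1.29960 >1
Interval (-2.3333, 0).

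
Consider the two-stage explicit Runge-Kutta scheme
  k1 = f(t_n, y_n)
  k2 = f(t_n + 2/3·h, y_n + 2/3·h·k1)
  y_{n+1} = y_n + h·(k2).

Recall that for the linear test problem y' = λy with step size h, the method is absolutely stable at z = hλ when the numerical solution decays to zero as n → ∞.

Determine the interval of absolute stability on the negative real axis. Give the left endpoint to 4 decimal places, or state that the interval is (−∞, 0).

(-1.5000, 0).

Set f=λy, z=hλ:
  k1=λy_n ⇒ h·k1=z·y_n;  k2=λ(1+2/3z)y_n ⇒ h·k2=z(1+2/3z)y_n
  y_{n+1}/y_n = 1 + z(1+2/3z) = 1 + z + 2/3z²
  Hence R(z) = 1 + z + 2/3z².

Solve |R(x)|<1 on ℝ⁻.
x=-1.18: |R|=0.7483
R=1: x+2/3x²=0 ⇒ x=−3/2=-1.5000; min R=1−1/(4·2/3)=0.6250>−1
Confirm numerically:
  x=-0.964: |R|=0.65553 <1
  x=-0.955: |R|=0.65302 <1
  x=-0.721: |R|=0.62556 <1
  x=-2.064: |R|=1.77606 >1
  x=-1.601: |R|=1.10780 >1
Stable set (-1.5000, 0).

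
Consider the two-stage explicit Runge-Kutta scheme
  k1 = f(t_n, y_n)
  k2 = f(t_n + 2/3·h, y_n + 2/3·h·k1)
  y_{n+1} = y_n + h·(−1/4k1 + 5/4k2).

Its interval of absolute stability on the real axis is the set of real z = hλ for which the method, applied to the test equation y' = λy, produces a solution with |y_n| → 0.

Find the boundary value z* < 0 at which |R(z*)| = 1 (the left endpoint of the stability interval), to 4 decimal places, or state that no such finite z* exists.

z* = -1.2000.

Test eqn y'=λy, z=hλ:
  k1=λy_n ⇒ h·k1=z·y_n;  k2=λ(1+2/3z)y_n ⇒ h·k2=z(1+2/3z)y_n
  y_{n+1}/y_n = 1 − 1/4z + 5/4z(1+2/3z) = 1 + z + 5/6z²
  R(z) = 1 + z + 5/6z².

Need |R(x)|<1, x<0.
x=-0.65: |R|=0.7021
R=1: x+5/6x²=0 ⇒ x=−6/5=-1.2000; min R=1−1/(4·5/6)=0.7000>−1
Confirm numerically:
  x=-1.046: |R|=0.86576 <1
  x=-0.662: |R|=0.70320 <1
  x=-0.628: |R|=0.70065 <1
  x=-0.533: |R|=0.70374 <1
  x=-1.707: |R|=1.72121 >1
  x=-1.534: |R|=1.42696 >1
Stable set (-1.2000, 0).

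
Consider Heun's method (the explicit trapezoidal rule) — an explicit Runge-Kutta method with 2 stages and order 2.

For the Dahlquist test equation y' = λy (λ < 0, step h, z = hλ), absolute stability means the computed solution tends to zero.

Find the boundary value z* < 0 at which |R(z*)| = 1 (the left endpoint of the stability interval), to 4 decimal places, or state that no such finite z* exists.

On y'=λy, z=hλ:
  order 2, 2-stage ⇒ R(z)=1+z+z^2/2
  (e.g. R(-0.84)=0.51280, |R|=0.51280)

Find x<0 with |R(x)|<1.
x=-0.84: |R|=0.5128
|R(-1.86)|=0.8698 |R(-1.34)|=0.5578 |R(-0.68)|=0.5512
Bisect:
  x_lo=-2.5022 |R|=1.6283  x_hi=-0.0981 |R|=0.9067
  mid=-1.30015 |R|=0.54505 →hi
  mid=-1.90117 |R|=0.90605 →hi
  mid=-2.20167 |R|=1.22201 →lo
  mid=-2.05142 |R|=1.05274 →lo
  mid=-1.97629 |R|=0.97657 →hi
  mid=-2.01386 |R|=1.01395 →lo
  mid=-1.99507 |R|=0.99509 →hi
  mid=-2.00446 |R|=1.00447 →lo
  mid=-1.99977 |R|=0.99977 →hi
  mid=-2.00212 |R|=1.00212 →lo
  ...
  [-2.00006,-1.99992] ⇒ x*=-2.0000
Interval (-2.0000, 0).

left endpoint -2.0000.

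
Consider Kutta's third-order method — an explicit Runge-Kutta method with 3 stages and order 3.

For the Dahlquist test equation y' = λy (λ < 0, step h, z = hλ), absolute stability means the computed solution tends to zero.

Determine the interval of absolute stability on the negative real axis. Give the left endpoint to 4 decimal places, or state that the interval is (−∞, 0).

(-2.5127, 0).

Set f=λy, z=hλ:
  order 3, 3-stage ⇒ R(z)=1+z+z^2/2+z^3/6
  (e.g. R(-1.26)=0.20040, |R|=0.20040)

Need |R(x)|<1, x<0.
x=-1.26: |R|=0.2004
|R(-2.41)|=0.8389 |R(-1.72)|=0.0889 |R(-1.04)|=0.3133
Bisect:
  x_lo=-3.2844 |R|=2.7956  x_hi=-0.2840 |R|=0.7525
  mid=-1.78418 |R|=0.13913 →hi
  mid=-2.53428 |R|=1.03575 →lo
  mid=-2.15923 |R|=0.50591 →hi
  mid=-2.34675 |R|=0.74715 →hi
  mid=-2.44052 |R|=0.88512 →hi
  mid=-2.48740 |R|=0.95880 →hi
  mid=-2.51084 |R|=0.99686 →hi
  mid=-2.52256 |R|=1.01620 →lo
  mid=-2.51670 |R|=1.00651 →lo
  mid=-2.51377 |R|=1.00168 →lo
  ...
  [-2.51285,-2.51267] ⇒ x*=-2.5127
Stable set (-2.5127, 0).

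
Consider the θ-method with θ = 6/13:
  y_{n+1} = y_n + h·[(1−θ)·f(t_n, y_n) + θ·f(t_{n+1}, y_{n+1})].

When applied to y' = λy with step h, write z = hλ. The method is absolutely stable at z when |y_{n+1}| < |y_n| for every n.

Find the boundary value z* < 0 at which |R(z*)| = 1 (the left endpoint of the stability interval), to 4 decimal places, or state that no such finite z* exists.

left endpoint -26.0000.

Set f=λy, z=hλ:
  y_{n+1} = y_n + z·[7/13·y_n + 6/13·y_{n+1}] ⇒ (1 − 6/13z)y_{n+1} = (1 + 7/13z)y_n
  so R(z) = (1 + 7/13z)/(1 − 6/13z).

Need |R(x)|<1, x<0.
x=-1.65: |R|=0.0633
R=−1: 1+7/13x = −1+6/13x ⇒ -1/13x=2 ⇒ x=2/(-1/13)=-26.0000
Confirm numerically:
  x=-25.743: |R|=0.99847 <1
  x=-23.006: |R|=0.98018 <1
  x=-21.020: |R|=0.96420 <1
  x=-18.614: |R|=0.94076 <1
  x=-26.293: |R|=1.00172 >1
  x=-26.078: |R|=1.00046 >1
Stable set (-26.0000, 0).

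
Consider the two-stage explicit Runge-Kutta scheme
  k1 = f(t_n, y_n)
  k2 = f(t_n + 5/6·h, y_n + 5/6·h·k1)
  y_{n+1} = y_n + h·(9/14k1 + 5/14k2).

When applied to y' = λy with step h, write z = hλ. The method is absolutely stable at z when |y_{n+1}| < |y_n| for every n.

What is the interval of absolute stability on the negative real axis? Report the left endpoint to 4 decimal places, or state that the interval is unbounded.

Set f=λy, z=hλ:
  k1=λy_n ⇒ h·k1=z·y_n;  k2=λ(1+5/6z)y_n ⇒ h·k2=z(1+5/6z)y_n
  y_{n+1}/y_n = 1 + 9/14z + 5/14z(1+5/6z) = 1 + z + 25/84z²
  ⇒ R(z) = 1 + z + 25/84z².

Boundary: |R(x)|=1, x<0.
x=-1.51: |R|=0.1686
R=1: x+25/84x²=0 ⇒ x=−84/25=-3.3600; min R=1−1/(4·25/84)=0.1600>−1
Confirm numerically:
  x=-1.925: |R|=0.17786 <1
  x=-1.683: |R|=0.16000 <1
  x=-1.619: |R|=0.16111 <1
  x=-3.525: |R|=1.17310 >1
  x=-3.524: |R|=1.17200 >1
So |R|<1 on (-3.3600, 0).

(-3.3600, 0).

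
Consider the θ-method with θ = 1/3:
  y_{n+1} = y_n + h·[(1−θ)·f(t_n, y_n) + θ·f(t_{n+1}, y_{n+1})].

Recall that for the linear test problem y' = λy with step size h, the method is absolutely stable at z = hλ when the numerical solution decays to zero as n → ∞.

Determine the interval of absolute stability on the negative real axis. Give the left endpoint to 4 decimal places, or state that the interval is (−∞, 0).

(-6.0000, 0).

Test eqn y'=λy, z=hλ:
  y_{n+1} = y_n + z·[2/3·y_n + 1/3·y_{n+1}] ⇒ (1 − 1/3z)y_{n+1} = (1 + 2/3z)y_n
  Hence R(z) = (1 + 2/3z)/(1 − 1/3z).

Find x<0 with |R(x)|<1.
x=-1.8: |R|=0.1250
R=−1: 1+2/3x = −1+1/3x ⇒ -1/3x=2 ⇒ x=2/(-1/3)=-6.0000
Confirm numerically:
  x=-5.640: |R|=0.95833 <1
  x=-5.088: |R|=0.88724 <1
  x=-4.287: |R|=0.76492 <1
  x=-3.908: |R|=0.69716 <1
  x=-6.467: |R|=1.04933 >1
  x=-6.293: |R|=1.03153 >1
Stable set (-6.0000, 0).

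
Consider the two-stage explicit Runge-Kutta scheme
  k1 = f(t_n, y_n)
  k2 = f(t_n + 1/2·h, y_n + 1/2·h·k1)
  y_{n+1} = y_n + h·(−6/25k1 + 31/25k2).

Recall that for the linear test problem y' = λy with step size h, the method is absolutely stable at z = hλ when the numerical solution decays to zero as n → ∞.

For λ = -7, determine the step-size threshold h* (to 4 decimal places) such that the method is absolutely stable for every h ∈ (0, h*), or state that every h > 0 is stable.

Test eqn y'=λy, z=hλ:
  k1=λy_n ⇒ h·k1=z·y_n;  k2=λ(1+1/2z)y_n ⇒ h·k2=z(1+1/2z)y_n
  y_{n+1}/y_n = 1 − 6/25z + 31/25z(1+1/2z) = 1 + z + 31/50z²
  ⇒ R(z) = 1 + z + 31/50z².

Need |R(x)|<1, x<0.
x=-1.5: |R|=0.8950
R=1: x+31/50x²=0 ⇒ x=−50/31=-1.6129; min R=1−1/(4·31/50)=0.5968>−1
Confirm numerically:
  x=-1.415: |R|=0.82638 <1
  x=-0.940: |R|=0.60783 <1
  x=-0.842: |R|=0.59756 <1
  x=-2.158: |R|=1.72932 >1
  x=-2.077: |R|=1.59764 >1
  x=-2.063: |R|=1.57570 >1
Stable set (-1.6129, 0).

(-1.6129,0); λ=-7 ⇒ h* = (50/31)/7 = 0.2304.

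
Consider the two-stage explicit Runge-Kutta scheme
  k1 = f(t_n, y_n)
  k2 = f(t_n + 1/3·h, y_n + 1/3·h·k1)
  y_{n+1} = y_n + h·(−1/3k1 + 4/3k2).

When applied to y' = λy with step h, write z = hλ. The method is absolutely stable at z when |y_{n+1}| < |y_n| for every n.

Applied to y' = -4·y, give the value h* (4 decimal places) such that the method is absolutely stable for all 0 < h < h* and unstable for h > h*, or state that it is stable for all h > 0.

(-2.2500,0); λ=-4 ⇒ h* = (9/4)/4 = 0.5625.

With y'=λy (z=hλ):
  k1=λy_n ⇒ h·k1=z·y_n;  k2=λ(1+1/3z)y_n ⇒ h·k2=z(1+1/3z)y_n
  y_{n+1}/y_n = 1 − 1/3z + 4/3z(1+1/3z) = 1 + z + 4/9z²
  Hence R(z) = 1 + z + 4/9z².

Find x<0 with |R(x)|<1.
x=-1.09: |R|=0.4380
R=1: x+4/9x²=0 ⇒ x=−9/4=-2.2500; min R=1−1/(4·4/9)=0.4375>−1
Confirm numerically:
  x=-1.852: |R|=0.67240 <1
  x=-1.584: |R|=0.53114 <1
  x=-1.425: |R|=0.47750 <1
  x=-1.101: |R|=0.43776 <1
  x=-2.577: |R|=1.37452 >1
  x=-2.461: |R|=1.23079 >1
  x=-2.445: |R|=1.21190 >1
Stable set (-2.2500, 0).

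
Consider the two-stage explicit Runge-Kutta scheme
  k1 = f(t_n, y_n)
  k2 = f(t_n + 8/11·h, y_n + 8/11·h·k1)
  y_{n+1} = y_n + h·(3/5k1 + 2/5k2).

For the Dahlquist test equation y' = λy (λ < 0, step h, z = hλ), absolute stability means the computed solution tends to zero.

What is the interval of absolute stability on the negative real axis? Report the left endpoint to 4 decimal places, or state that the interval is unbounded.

Test eqn y'=λy, z=hλ:
  k1=λy_n ⇒ h·k1=z·y_n;  k2=λ(1+8/11z)y_n ⇒ h·k2=z(1+8/11z)y_n
  y_{n+1}/y_n = 1 + 3/5z + 2/5z(1+8/11z) = 1 + z + 16/55z²
  Hence R(z) = 1 + z + 16/55z².

Boundary: |R(x)|=1, x<0.
x=-0.56: |R|=0.5312
R=1: x+16/55x²=0 ⇒ x=−55/16=-3.4375; min R=1−1/(4·16/55)=0.1406>−1
Confirm numerically:
  x=-3.096: |R|=0.69243 <1
  x=-2.754: |R|=0.45240 <1
  x=-2.345: |R|=0.25472 <1
  x=-3.929: |R|=1.56178 >1
  x=-3.926: |R|=1.55792 >1
  x=-3.823: |R|=1.42873 >1
Interval (-3.4375, 0).

z∈(-3.4375,0).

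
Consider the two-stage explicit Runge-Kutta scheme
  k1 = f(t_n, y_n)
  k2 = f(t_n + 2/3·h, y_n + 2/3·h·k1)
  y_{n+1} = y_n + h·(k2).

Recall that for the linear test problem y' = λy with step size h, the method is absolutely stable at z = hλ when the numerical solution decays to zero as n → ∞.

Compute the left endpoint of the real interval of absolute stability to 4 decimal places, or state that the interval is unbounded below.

Set f=λy, z=hλ:
  k1=λy_n ⇒ h·k1=z·y_n;  k2=λ(1+2/3z)y_n ⇒ h·k2=z(1+2/3z)y_n
  y_{n+1}/y_n = 1 + z(1+2/3z) = 1 + z + 2/3z²
  ⇒ R(z) = 1 + z + 2/3z².

Find x<0 with |R(x)|<1.
x=-0.55: |R|=0.6517
R=1: x+2/3x²=0 ⇒ x=−3/2=-1.5000; min R=1−1/(4·2/3)=0.6250>−1
Confirm numerically:
  x=-1.322: |R|=0.84312 <1
  x=-1.166: |R|=0.74037 <1
  x=-1.070: |R|=0.69327 <1
  x=-0.848: |R|=0.63140 <1
  x=-1.703: |R|=1.23047 >1
  x=-1.654: |R|=1.16981 >1
Interval (-1.5000, 0).

left endpoint -1.5000.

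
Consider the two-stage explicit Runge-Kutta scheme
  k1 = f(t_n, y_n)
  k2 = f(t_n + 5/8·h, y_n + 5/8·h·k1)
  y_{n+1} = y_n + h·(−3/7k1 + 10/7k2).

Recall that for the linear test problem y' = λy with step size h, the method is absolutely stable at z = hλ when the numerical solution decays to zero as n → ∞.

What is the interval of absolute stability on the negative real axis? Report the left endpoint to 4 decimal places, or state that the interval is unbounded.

On y'=λy, z=hλ:
  k1=λy_n ⇒ h·k1=z·y_n;  k2=λ(1+5/8z)y_n ⇒ h·k2=z(1+5/8z)y_n
  y_{n+1}/y_n = 1 − 3/7z + 10/7z(1+5/8z) = 1 + z + 25/28z²
  R(z) = 1 + z + 25/28z².

Find x<0 with |R(x)|<1.
x=-0.8: |R|=0.7714
R=1: x+25/28x²=0 ⇒ x=−28/25=-1.1200; min R=1−1/(4·25/28)=0.7200>−1
Confirm numerically:
  x=-1.044: |R|=0.92916 <1
  x=-0.909: |R|=0.82875 <1
  x=-0.808: |R|=0.77491 <1
  x=-0.691: |R|=0.73532 <1
  x=-1.376: |R|=1.31451 >1
  x=-1.141: |R|=1.02139 >1
Interval (-1.1200, 0).

z∈(-1.1200,0).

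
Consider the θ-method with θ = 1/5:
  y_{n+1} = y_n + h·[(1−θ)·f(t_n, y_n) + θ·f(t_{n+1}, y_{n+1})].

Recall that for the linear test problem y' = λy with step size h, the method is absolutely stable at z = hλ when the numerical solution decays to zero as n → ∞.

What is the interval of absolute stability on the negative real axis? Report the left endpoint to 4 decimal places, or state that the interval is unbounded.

z∈(-3.3333,0).

Test eqn y'=λy, z=hλ:
  y_{n+1} = y_n + z·[4/5·y_n + 1/5·y_{n+1}] ⇒ (1 − 1/5z)y_{n+1} = (1 + 4/5z)y_n
  so R(z) = (1 + 4/5z)/(1 − 1/5z).

Find x<0 with |R(x)|<1.
x=-1.35: |R|=0.0630
R=−1: 1+4/5x = −1+1/5x ⇒ -3/5x=2 ⇒ x=2/(-3/5)=-3.3333
Confirm numerically:
  x=-2.567: |R|=0.69618 <1
  x=-2.496: |R|=0.66489 <1
  x=-1.780: |R|=0.31268 <1
  x=-1.593: |R|=0.20810 <1
  x=-3.564: |R|=1.08080 >1
  x=-3.512: |R|=1.06297 >1
Stable set (-3.3333, 0).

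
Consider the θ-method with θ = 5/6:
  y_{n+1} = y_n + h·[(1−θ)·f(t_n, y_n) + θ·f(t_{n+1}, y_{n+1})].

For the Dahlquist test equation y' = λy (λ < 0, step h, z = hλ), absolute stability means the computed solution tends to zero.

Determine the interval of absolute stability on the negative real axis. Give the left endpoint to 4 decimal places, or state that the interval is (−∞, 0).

With y'=λy (z=hλ):
  y_{n+1} = y_n + z·[1/6·y_n + 5/6·y_{n+1}] ⇒ (1 − 5/6z)y_{n+1} = (1 + 1/6z)y_n
  so R(z) = (1 + 1/6z)/(1 − 5/6z).

Find x<0 with |R(x)|<1.
x=-1: |R|=0.4545
x=-2: |R|=0.2500
x=-10: |R|=0.0714
x=-100: |R|=0.1858
θ=5/6≥1/2 ⇒ |1+1/6x|<|1−5/6x| ∀x<0 ⇒ stable on all of ℝ⁻.

unbounded; (−∞, 0).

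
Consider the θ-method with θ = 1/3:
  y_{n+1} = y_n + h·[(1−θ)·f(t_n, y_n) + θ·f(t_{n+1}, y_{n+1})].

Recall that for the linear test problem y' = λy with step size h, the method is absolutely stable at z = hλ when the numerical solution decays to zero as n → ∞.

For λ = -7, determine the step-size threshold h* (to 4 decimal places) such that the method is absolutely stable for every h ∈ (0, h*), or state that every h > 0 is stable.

Test eqn y'=λy, z=hλ:
  y_{n+1} = y_n + z·[2/3·y_n + 1/3·y_{n+1}] ⇒ (1 − 1/3z)y_{n+1} = (1 + 2/3z)y_n
  Hence R(z) = (1 + 2/3z)/(1 − 1/3z).

Solve |R(x)|<1 on ℝ⁻.
x=-0.83: |R|=0.3499
R=−1: 1+2/3x = −1+1/3x ⇒ -1/3x=2 ⇒ x=2/(-1/3)=-6.0000
Confirm numerically:
  x=-5.478: |R|=0.93843 <1
  x=-4.774: |R|=0.84229 <1
  x=-2.708: |R|=0.42327 <1
  x=-6.500: |R|=1.05263 >1
  x=-6.206: |R|=1.02238 >1
  x=-6.132: |R|=1.01445 >1
Interval (-6.0000, 0).

(-6.0000,0); λ=-7 ⇒ h* = (6)/7 = 0.8571.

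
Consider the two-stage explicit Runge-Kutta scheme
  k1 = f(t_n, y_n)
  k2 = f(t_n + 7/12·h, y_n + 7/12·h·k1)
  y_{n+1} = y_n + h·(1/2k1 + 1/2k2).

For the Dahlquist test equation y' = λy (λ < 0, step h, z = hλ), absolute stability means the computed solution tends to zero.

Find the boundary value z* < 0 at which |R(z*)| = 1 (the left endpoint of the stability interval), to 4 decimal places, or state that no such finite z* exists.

Test eqn y'=λy, z=hλ:
  k1=λy_n ⇒ h·k1=z·y_n;  k2=λ(1+7/12z)y_n ⇒ h·k2=z(1+7/12z)y_n
  y_{n+1}/y_n = 1 + 1/2z + 1/2z(1+7/12z) = 1 + z + 7/24z²
  so R(z) = 1 + z + 7/24z².

Solve |R(x)|<1 on ℝ⁻.
x=-1.46: |R|=0.1617
R=1: x+7/24x²=0 ⇒ x=−24/7=-3.4286; min R=1−1/(4·7/24)=0.1429>−1
Confirm numerically:
  x=-2.765: |R|=0.46486 <1
  x=-2.514: |R|=0.32939 <1
  x=-1.397: |R|=0.17222 <1
  x=-3.878: |R|=1.50834 >1
  x=-3.687: |R|=1.27791 >1
Stable set (-3.4286, 0).

z* = -3.4286.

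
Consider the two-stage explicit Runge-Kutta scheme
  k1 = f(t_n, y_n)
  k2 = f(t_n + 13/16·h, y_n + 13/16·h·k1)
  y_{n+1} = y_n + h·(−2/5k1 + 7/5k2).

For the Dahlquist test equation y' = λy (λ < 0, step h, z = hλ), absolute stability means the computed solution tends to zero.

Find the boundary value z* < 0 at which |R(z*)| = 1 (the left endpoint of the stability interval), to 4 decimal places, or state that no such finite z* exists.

left endpoint -0.8791.

Test eqn y'=λy, z=hλ:
  k1=λy_n ⇒ h·k1=z·y_n;  k2=λ(1+13/16z)y_n ⇒ h·k2=z(1+13/16z)y_n
  y_{n+1}/y_n = 1 − 2/5z + 7/5z(1+13/16z) = 1 + z + 91/80z²
  Hence R(z) = 1 + z + 91/80z².

Need |R(x)|<1, x<0.
x=-0.56: |R|=0.7967
R=1: x+91/80x²=0 ⇒ x=−80/91=-0.8791; min R=1−1/(4·91/80)=0.7802>−1
Confirm numerically:
  x=-0.811: |R|=0.93716 <1
  x=-0.737: |R|=0.88085 <1
  x=-0.526: |R|=0.78872 <1
  x=-0.447: |R|=0.78028 <1
  x=-1.229: |R|=1.48913 >1
  x=-1.228: |R|=1.48733 >1
Stable set (-0.8791, 0).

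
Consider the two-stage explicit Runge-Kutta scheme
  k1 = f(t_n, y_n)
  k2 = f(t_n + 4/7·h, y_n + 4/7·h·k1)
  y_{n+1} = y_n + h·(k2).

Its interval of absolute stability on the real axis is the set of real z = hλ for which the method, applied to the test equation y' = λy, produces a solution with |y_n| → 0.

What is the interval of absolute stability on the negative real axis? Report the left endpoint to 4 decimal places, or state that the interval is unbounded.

(-1.7500, 0).

On y'=λy, z=hλ:
  k1=λy_n ⇒ h·k1=z·y_n;  k2=λ(1+4/7z)y_n ⇒ h·k2=z(1+4/7z)y_n
  y_{n+1}/y_n = 1 + z(1+4/7z) = 1 + z + 4/7z²
  Hence R(z) = 1 + z + 4/7z².

Boundary: |R(x)|=1, x<0.
x=-0.81: |R|=0.5649
R=1: x+4/7x²=0 ⇒ x=−7/4=-1.7500; min R=1−1/(4·4/7)=0.5625>−1
Confirm numerically:
  x=-0.855: |R|=0.56273 <1
  x=-0.829: |R|=0.56371 <1
  x=-0.757: |R|=0.57046 <1
  x=-2.156: |R|=1.50019 >1
  x=-1.989: |R|=1.27164 >1
  x=-1.864: |R|=1.12143 >1
So |R|<1 on (-1.7500, 0).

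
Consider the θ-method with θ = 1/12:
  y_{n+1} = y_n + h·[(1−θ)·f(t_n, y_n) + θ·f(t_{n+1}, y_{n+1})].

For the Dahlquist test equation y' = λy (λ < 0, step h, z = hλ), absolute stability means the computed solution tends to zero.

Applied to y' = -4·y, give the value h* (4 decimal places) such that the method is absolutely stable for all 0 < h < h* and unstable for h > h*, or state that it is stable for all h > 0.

(-2.4000,0); λ=-4 ⇒ h* = (12/5)/4 = 0.6000.

Set f=λy, z=hλ:
  y_{n+1} = y_n + z·[11/12·y_n + 1/12·y_{n+1}] ⇒ (1 − 1/12z)y_{n+1} = (1 + 11/12z)y_n
  R(z) = (1 + 11/12z)/(1 − 1/12z).

Solve |R(x)|<1 on ℝ⁻.
x=-0.88: |R|=0.1801
R=−1: 1+11/12x = −1+1/12x ⇒ -5/6x=2 ⇒ x=2/(-5/6)=-2.4000
Confirm numerically:
  x=-1.783: |R|=0.55235 <1
  x=-1.235: |R|=0.11976 <1
  x=-1.131: |R|=0.03358 <1
  x=-2.744: |R|=1.23332 >1
  x=-2.595: |R|=1.13361 >1
So |R|<1 on (-2.4000, 0).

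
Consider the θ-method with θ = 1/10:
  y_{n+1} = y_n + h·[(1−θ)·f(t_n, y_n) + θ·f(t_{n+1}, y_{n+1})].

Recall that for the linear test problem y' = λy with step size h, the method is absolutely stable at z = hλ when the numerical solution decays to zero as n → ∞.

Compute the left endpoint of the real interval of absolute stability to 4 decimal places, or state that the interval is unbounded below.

z* = -2.5000.

With y'=λy (z=hλ):
  y_{n+1} = y_n + z·[9/10·y_n + 1/10·y_{n+1}] ⇒ (1 − 1/10z)y_{n+1} = (1 + 9/10z)y_n
  ⇒ R(z) = (1 + 9/10z)/(1 − 1/10z).

Solve |R(x)|<1 on ℝ⁻.
x=-1.25: |R|=0.1111
R=−1: 1+9/10x = −1+1/10x ⇒ -4/5x=2 ⇒ x=2/(-4/5)=-2.5000
Confirm numerically:
  x=-2.071: |R|=0.71568 <1
  x=-1.851: |R|=0.56189 <1
  x=-1.745: |R|=0.48574 <1
  x=-3.000: |R|=1.30769 >1
  x=-2.673: |R|=1.10921 >1
Interval (-2.5000, 0).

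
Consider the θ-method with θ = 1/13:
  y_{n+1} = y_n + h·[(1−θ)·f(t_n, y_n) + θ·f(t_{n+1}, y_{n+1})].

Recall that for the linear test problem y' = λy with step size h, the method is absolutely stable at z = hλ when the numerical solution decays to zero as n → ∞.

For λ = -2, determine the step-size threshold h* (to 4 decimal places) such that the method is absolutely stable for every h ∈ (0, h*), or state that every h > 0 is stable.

Set f=λy, z=hλ:
  y_{n+1} = y_n + z·[12/13·y_n + 1/13·y_{n+1}] ⇒ (1 − 1/13z)y_{n+1} = (1 + 12/13z)y_n
  so R(z) = (1 + 12/13z)/(1 − 1/13z).

Need |R(x)|<1, x<0.
x=-0.69: |R|=0.3448
R=−1: 1+12/13x = −1+1/13x ⇒ -11/13x=2 ⇒ x=2/(-11/13)=-2.3636
Confirm numerically:
  x=-2.051: |R|=0.77151 <1
  x=-2.015: |R|=0.74459 <1
  x=-1.367: |R|=0.23693 <1
  x=-1.184: |R|=0.08517 <1
  x=-2.937: |R|=1.39575 >1
  x=-2.471: |R|=1.07634 >1
  x=-2.428: |R|=1.04589 >1
Interval (-2.3636, 0).

(-2.3636,0); λ=-2 ⇒ h* = (26/11)/2 = 1.1818.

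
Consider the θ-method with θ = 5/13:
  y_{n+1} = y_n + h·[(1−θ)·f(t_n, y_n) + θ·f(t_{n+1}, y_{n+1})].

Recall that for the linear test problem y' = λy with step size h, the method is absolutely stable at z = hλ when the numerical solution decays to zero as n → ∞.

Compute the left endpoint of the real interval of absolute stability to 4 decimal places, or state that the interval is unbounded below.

z* = -8.6667.

On y'=λy, z=hλ:
  y_{n+1} = y_n + z·[8/13·y_n + 5/13·y_{n+1}] ⇒ (1 − 5/13z)y_{n+1} = (1 + 8/13z)y_n
  ⇒ R(z) = (1 + 8/13z)/(1 − 5/13z).

Solve |R(x)|<1 on ℝ⁻.
x=-0.75: |R|=0.4179
R=−1: 1+8/13x = −1+5/13x ⇒ -3/13x=2 ⇒ x=2/(-3/13)=-8.6667
Confirm numerically:
  x=-6.616: |R|=0.86649 <1
  x=-5.075: |R|=0.71922 <1
  x=-4.236: |R|=0.61112 <1
  x=-8.974: |R|=1.01593 >1
  x=-8.827: |R|=1.00842 >1
  x=-8.701: |R|=1.00182 >1
So |R|<1 on (-8.6667, 0).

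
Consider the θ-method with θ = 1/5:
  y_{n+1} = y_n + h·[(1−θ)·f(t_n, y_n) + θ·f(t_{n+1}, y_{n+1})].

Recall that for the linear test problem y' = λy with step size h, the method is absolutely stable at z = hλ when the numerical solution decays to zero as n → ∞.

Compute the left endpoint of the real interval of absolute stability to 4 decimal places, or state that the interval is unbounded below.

Set f=λy, z=hλ:
  y_{n+1} = y_n + z·[4/5·y_n + 1/5·y_{n+1}] ⇒ (1 − 1/5z)y_{n+1} = (1 + 4/5z)y_n
  so R(z) = (1 + 4/5z)/(1 − 1/5z).

Find x<0 with |R(x)|<1.
x=-0.48: |R|=0.5620
R=−1: 1+4/5x = −1+1/5x ⇒ -3/5x=2 ⇒ x=2/(-3/5)=-3.3333
Confirm numerically:
  x=-3.214: |R|=0.95642 <1
  x=-2.949: |R|=0.85495 <1
  x=-2.022: |R|=0.43976 <1
  x=-1.636: |R|=0.23267 <1
  x=-3.673: |R|=1.11749 >1
  x=-3.480: |R|=1.05189 >1
Interval (-3.3333, 0).

left endpoint -3.3333.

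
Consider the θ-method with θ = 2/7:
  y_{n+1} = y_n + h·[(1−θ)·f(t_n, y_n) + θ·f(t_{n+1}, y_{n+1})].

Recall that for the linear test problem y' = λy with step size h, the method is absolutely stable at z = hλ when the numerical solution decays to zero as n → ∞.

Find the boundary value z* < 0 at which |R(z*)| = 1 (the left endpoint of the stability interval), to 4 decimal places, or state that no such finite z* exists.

z* = -4.6667.

On y'=λy, z=hλ:
  y_{n+1} = y_n + z·[5/7·y_n + 2/7·y_{n+1}] ⇒ (1 − 2/7z)y_{n+1} = (1 + 5/7z)y_n
  R(z) = (1 + 5/7z)/(1 − 2/7z).

Find x<0 with |R(x)|<1.
x=-1.5: |R|=0.0500
R=−1: 1+5/7x = −1+2/7x ⇒ -3/7x=2 ⇒ x=2/(-3/7)=-4.6667
Confirm numerically:
  x=-2.913: |R|=0.58982 <1
  x=-2.577: |R|=0.48420 <1
  x=-2.352: |R|=0.40670 <1
  x=-5.001: |R|=1.05899 >1
  x=-4.951: |R|=1.05047 >1
Stable set (-4.6667, 0).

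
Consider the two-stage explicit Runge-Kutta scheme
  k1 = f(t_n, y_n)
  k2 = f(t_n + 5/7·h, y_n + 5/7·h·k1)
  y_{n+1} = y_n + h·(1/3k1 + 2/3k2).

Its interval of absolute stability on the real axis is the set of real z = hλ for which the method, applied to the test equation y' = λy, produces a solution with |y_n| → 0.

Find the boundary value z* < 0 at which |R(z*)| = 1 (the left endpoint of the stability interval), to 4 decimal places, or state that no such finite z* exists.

Test eqn y'=λy, z=hλ:
  k1=λy_n ⇒ h·k1=z·y_n;  k2=λ(1+5/7z)y_n ⇒ h·k2=z(1+5/7z)y_n
  y_{n+1}/y_n = 1 + 1/3z + 2/3z(1+5/7z) = 1 + z + 10/21z²
  so R(z) = 1 + z + 10/21z².

Find x<0 with |R(x)|<1.
x=-0.47: |R|=0.6352
R=1: x+10/21x²=0 ⇒ x=−21/10=-2.1000; min R=1−1/(4·10/21)=0.4750>−1
Confirm numerically:
  x=-2.027: |R|=0.92954 <1
  x=-1.965: |R|=0.87368 <1
  x=-1.700: |R|=0.67619 <1
  x=-1.215: |R|=0.48796 <1
  x=-2.243: |R|=1.15274 >1
  x=-2.162: |R|=1.06383 >1
Stable set (-2.1000, 0).

z* = -2.1000.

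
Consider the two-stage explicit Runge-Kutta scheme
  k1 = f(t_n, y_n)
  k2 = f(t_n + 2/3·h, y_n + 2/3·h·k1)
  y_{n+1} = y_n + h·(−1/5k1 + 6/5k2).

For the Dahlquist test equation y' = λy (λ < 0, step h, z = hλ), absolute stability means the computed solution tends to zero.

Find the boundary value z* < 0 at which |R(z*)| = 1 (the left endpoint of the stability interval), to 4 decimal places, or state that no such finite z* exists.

left endpoint -1.2500.

With y'=λy (z=hλ):
  k1=λy_n ⇒ h·k1=z·y_n;  k2=λ(1+2/3z)y_n ⇒ h·k2=z(1+2/3z)y_n
  y_{n+1}/y_n = 1 − 1/5z + 6/5z(1+2/3z) = 1 + z + 4/5z²
  R(z) = 1 + z + 4/5z².

Find x<0 with |R(x)|<1.
x=-0.83: |R|=0.7211
R=1: x+4/5x²=0 ⇒ x=−5/4=-1.2500; min R=1−1/(4·4/5)=0.6875>−1
Confirm numerically:
  x=-1.094: |R|=0.86347 <1
  x=-0.937: |R|=0.76538 <1
  x=-0.911: |R|=0.75294 <1
  x=-1.798: |R|=1.78824 >1
  x=-1.612: |R|=1.46684 >1
  x=-1.370: |R|=1.13152 >1
Interval (-1.2500, 0).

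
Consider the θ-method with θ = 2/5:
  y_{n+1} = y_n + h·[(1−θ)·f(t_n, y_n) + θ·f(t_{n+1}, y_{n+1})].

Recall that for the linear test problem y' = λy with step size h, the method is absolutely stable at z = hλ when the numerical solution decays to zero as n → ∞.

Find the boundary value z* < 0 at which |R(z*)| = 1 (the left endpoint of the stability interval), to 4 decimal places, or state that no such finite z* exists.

Test eqn y'=λy, z=hλ:
  y_{n+1} = y_n + z·[3/5·y_n + 2/5·y_{n+1}] ⇒ (1 − 2/5z)y_{n+1} = (1 + 3/5z)y_n
  so R(z) = (1 + 3/5z)/(1 − 2/5z).

Need |R(x)|<1, x<0.
x=-1.23: |R|=0.1756
R=−1: 1+3/5x = −1+2/5x ⇒ -1/5x=2 ⇒ x=2/(-1/5)=-10.0000
Confirm numerically:
  x=-8.718: |R|=0.94286 <1
  x=-5.199: |R|=0.68821 <1
  x=-4.665: |R|=0.62770 <1
  x=-10.442: |R|=1.01708 >1
  x=-10.096: |R|=1.00381 >1
Stable set (-10.0000, 0).

left endpoint -10.0000.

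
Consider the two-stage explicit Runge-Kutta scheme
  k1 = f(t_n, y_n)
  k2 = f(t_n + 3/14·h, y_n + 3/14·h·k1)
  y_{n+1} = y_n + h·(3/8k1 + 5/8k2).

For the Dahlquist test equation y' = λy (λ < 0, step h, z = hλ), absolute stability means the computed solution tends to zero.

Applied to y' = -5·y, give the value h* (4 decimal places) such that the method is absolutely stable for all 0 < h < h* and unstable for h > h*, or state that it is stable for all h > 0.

(-7.4667,0); λ=-5 ⇒ h* = (112/15)/5 = 1.4933.

Set f=λy, z=hλ:
  k1=λy_n ⇒ h·k1=z·y_n;  k2=λ(1+3/14z)y_n ⇒ h·k2=z(1+3/14z)y_n
  y_{n+1}/y_n = 1 + 3/8z + 5/8z(1+3/14z) = 1 + z + 15/112z²
  so R(z) = 1 + z + 15/112z².

Boundary: |R(x)|=1, x<0.
x=-1.22: |R|=0.0207
R=1: x+15/112x²=0 ⇒ x=−112/15=-7.4667; min R=1−1/(4·15/112)=-0.8667>−1
Confirm numerically:
  x=-7.247: |R|=0.78680 <1
  x=-5.730: |R|=0.33274 <1
  x=-4.978: |R|=0.65919 <1
  x=-4.357: |R|=0.81457 <1
  x=-8.040: |R|=1.61736 >1
  x=-7.779: |R|=1.32540 >1
  x=-7.592: |R|=1.12744 >1
Stable set (-7.4667, 0).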